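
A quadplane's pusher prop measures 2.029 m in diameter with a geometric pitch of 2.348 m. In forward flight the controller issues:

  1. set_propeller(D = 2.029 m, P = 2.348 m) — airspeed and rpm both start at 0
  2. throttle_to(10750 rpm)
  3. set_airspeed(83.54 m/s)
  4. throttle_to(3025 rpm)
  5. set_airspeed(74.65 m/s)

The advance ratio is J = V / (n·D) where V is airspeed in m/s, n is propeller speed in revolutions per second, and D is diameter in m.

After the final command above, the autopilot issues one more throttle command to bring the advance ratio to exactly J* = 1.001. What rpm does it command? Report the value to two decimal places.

rpm = 2205.29

set_propeller: D = 2.029 m, P = 2.348 m (p = P/D = 1.157220); state ← (V=0, rpm=0)
throttle_to(10750): rpm ← 10750
set_airspeed(83.54): V ← 83.54 m/s
throttle_to(3025): rpm ← 3025
set_airspeed(74.65): V ← 74.65 m/s
final state: V = 74.65 m/s, rpm = 3025 → n = rpm/60 = 50.416667 rev/s
target J* = 1.001; solve J* = V/(n·D) for n: n = V/(J*·D) = 74.65/(1.001 × 2.029) = 36.754768 rev/s
rpm = 60·n = 2205.286089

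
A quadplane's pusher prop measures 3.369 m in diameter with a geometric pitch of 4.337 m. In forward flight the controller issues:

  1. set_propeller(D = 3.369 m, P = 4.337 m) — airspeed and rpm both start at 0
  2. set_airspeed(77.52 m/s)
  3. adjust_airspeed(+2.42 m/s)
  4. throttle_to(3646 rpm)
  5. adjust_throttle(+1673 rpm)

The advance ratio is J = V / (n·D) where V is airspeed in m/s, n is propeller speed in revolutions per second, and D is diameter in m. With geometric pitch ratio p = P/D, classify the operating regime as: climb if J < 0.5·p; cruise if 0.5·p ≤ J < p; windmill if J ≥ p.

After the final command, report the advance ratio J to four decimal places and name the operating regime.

J = 0.2677, regime = climb

set_propeller: D = 3.369 m, P = 4.337 m (p = P/D = 1.287326); state ← (V=0, rpm=0)
set_airspeed(77.52): V ← 77.52 m/s
adjust_airspeed(+2.42): V ← 77.52 +2.42 = 79.94 m/s
throttle_to(3646): rpm ← 3646
adjust_throttle(+1673): rpm ← 3646 +1673 = 5319
final state: V = 79.94 m/s, rpm = 5319 → n = rpm/60 = 88.650000 rev/s
J = V / (n·D) = 79.94 / (88.650000 × 3.369) = 0.267661
regime bands: climb J<0.6437 | cruise [0.6437, 1.2873) | windmill J≥1.2873
J = 0.2677 → climb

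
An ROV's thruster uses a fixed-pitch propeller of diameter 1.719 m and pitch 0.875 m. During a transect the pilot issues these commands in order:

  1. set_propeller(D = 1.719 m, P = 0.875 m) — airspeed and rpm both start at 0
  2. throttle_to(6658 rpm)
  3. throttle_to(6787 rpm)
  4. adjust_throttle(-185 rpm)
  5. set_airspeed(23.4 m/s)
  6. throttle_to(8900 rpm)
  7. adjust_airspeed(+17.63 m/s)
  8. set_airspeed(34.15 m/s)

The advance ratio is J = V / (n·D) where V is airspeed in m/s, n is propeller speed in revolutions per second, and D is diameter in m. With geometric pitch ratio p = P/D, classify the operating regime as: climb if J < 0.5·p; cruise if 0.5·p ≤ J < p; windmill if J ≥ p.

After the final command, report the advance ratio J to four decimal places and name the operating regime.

J = 0.1339, regime = climb

set_propeller: D = 1.719 m, P = 0.875 m (p = P/D = 0.509017); state ← (V=0, rpm=0)
throttle_to(6658): rpm ← 6658
throttle_to(6787): rpm ← 6787
adjust_throttle(-185): rpm ← 6787 -185 = 6602
set_airspeed(23.4): V ← 23.4 m/s
throttle_to(8900): rpm ← 8900
adjust_airspeed(+17.63): V ← 23.4 +17.63 = 41.03 m/s
set_airspeed(34.15): V ← 34.15 m/s
final state: V = 34.15 m/s, rpm = 8900 → n = rpm/60 = 148.333333 rev/s
J = V / (n·D) = 34.15 / (148.333333 × 1.719) = 0.133929
regime bands: climb J<0.2545 | cruise [0.2545, 0.5090) | windmill J≥0.5090
J = 0.1339 → climb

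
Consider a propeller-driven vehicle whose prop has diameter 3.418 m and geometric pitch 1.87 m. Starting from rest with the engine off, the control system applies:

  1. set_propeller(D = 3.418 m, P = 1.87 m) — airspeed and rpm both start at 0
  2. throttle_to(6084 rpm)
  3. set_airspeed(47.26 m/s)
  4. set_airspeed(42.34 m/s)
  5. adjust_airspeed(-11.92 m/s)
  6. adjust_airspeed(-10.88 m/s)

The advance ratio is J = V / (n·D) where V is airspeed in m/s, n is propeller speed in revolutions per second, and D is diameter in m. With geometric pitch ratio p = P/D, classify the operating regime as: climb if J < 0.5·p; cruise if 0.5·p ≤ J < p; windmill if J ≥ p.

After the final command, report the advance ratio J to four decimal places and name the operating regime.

J = 0.0564, regime = climb

set_propeller: D = 3.418 m, P = 1.87 m (p = P/D = 0.547104); state ← (V=0, rpm=0)
throttle_to(6084): rpm ← 6084
set_airspeed(47.26): V ← 47.26 m/s
set_airspeed(42.34): V ← 42.34 m/s
adjust_airspeed(-11.92): V ← 42.34 -11.92 = 30.42 m/s
adjust_airspeed(-10.88): V ← 30.42 -10.88 = 19.54 m/s
final state: V = 19.54 m/s, rpm = 6084 → n = rpm/60 = 101.400000 rev/s
J = V / (n·D) = 19.54 / (101.400000 × 3.418) = 0.056379
regime bands: climb J<0.2736 | cruise [0.2736, 0.5471) | windmill J≥0.5471
J = 0.0564 → climb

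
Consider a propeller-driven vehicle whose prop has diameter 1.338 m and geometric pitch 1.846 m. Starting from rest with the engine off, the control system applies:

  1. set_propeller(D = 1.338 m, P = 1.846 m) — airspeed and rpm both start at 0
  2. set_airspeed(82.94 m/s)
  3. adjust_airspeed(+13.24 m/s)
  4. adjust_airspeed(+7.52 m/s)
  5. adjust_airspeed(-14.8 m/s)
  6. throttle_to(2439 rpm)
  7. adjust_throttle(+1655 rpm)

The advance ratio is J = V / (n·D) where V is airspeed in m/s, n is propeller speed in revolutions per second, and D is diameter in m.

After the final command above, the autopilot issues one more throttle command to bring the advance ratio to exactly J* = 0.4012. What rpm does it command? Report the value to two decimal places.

rpm = 9936.56

set_propeller: D = 1.338 m, P = 1.846 m (p = P/D = 1.379671); state ← (V=0, rpm=0)
set_airspeed(82.94): V ← 82.94 m/s
adjust_airspeed(+13.24): V ← 82.94 +13.24 = 96.18 m/s
adjust_airspeed(+7.52): V ← 96.18 +7.52 = 103.7 m/s
adjust_airspeed(-14.8): V ← 103.7 -14.8 = 88.9 m/s
throttle_to(2439): rpm ← 2439
adjust_throttle(+1655): rpm ← 2439 +1655 = 4094
final state: V = 88.9 m/s, rpm = 4094 → n = rpm/60 = 68.233333 rev/s
target J* = 0.4012; solve J* = V/(n·D) for n: n = V/(J*·D) = 88.9/(0.4012 × 1.338) = 165.609301 rev/s
rpm = 60·n = 9936.558039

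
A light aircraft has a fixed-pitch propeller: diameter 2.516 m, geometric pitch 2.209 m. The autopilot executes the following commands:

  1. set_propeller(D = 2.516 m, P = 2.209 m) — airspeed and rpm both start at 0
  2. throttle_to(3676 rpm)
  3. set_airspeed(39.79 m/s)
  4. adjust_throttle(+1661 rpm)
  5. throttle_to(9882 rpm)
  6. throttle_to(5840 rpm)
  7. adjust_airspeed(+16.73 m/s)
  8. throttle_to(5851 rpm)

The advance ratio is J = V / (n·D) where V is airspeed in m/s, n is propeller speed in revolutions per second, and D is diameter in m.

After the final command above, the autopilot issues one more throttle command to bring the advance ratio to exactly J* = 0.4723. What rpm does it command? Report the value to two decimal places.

set_propeller: D = 2.516 m, P = 2.209 m (p = P/D = 0.877981); state ← (V=0, rpm=0)
throttle_to(3676): rpm ← 3676
set_airspeed(39.79): V ← 39.79 m/s
adjust_throttle(+1661): rpm ← 3676 +1661 = 5337
throttle_to(9882): rpm ← 9882
throttle_to(5840): rpm ← 5840
adjust_airspeed(+16.73): V ← 39.79 +16.73 = 56.52 m/s
throttle_to(5851): rpm ← 5851
final state: V = 56.52 m/s, rpm = 5851 → n = rpm/60 = 97.516667 rev/s
target J* = 0.4723; solve J* = V/(n·D) for n: n = V/(J*·D) = 56.52/(0.4723 × 2.516) = 47.563474 rev/s
rpm = 60·n = 2853.808461

rpm = 2853.81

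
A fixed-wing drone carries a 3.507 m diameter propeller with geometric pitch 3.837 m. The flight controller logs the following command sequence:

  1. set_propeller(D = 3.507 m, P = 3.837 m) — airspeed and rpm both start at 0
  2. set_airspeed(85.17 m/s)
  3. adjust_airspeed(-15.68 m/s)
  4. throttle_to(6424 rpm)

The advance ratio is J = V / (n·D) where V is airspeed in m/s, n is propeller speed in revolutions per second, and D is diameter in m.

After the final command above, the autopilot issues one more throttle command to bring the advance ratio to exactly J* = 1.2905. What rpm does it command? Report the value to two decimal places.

rpm = 921.25

set_propeller: D = 3.507 m, P = 3.837 m (p = P/D = 1.094098); state ← (V=0, rpm=0)
set_airspeed(85.17): V ← 85.17 m/s
adjust_airspeed(-15.68): V ← 85.17 -15.68 = 69.49 m/s
throttle_to(6424): rpm ← 6424
final state: V = 69.49 m/s, rpm = 6424 → n = rpm/60 = 107.066667 rev/s
target J* = 1.2905; solve J* = V/(n·D) for n: n = V/(J*·D) = 69.49/(1.2905 × 3.507) = 15.354248 rev/s
rpm = 60·n = 921.254850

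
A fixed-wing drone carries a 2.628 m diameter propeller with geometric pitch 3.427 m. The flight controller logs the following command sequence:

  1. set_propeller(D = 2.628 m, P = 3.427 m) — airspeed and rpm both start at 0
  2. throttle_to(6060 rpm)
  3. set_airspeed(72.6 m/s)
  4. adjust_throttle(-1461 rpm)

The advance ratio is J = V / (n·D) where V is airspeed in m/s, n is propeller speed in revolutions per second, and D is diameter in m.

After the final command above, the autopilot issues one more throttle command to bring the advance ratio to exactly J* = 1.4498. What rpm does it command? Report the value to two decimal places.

set_propeller: D = 2.628 m, P = 3.427 m (p = P/D = 1.304033); state ← (V=0, rpm=0)
throttle_to(6060): rpm ← 6060
set_airspeed(72.6): V ← 72.6 m/s
adjust_throttle(-1461): rpm ← 6060 -1461 = 4599
final state: V = 72.6 m/s, rpm = 4599 → n = rpm/60 = 76.650000 rev/s
target J* = 1.4498; solve J* = V/(n·D) for n: n = V/(J*·D) = 72.6/(1.4498 × 2.628) = 19.054746 rev/s
rpm = 60·n = 1143.284761

rpm = 1143.28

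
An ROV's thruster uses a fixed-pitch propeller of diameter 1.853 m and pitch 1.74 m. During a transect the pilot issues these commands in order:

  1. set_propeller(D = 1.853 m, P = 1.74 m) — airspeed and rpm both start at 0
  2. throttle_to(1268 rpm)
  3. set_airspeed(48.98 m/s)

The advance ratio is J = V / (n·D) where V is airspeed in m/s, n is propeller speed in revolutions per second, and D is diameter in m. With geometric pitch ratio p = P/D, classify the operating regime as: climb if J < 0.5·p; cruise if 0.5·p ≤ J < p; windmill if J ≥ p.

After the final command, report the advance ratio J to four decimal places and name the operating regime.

set_propeller: D = 1.853 m, P = 1.74 m (p = P/D = 0.939018); state ← (V=0, rpm=0)
throttle_to(1268): rpm ← 1268
set_airspeed(48.98): V ← 48.98 m/s
final state: V = 48.98 m/s, rpm = 1268 → n = rpm/60 = 21.133333 rev/s
J = V / (n·D) = 48.98 / (21.133333 × 1.853) = 1.250764
regime bands: climb J<0.4695 | cruise [0.4695, 0.9390) | windmill J≥0.9390
J = 1.2508 → windmill

J = 1.2508, regime = windmill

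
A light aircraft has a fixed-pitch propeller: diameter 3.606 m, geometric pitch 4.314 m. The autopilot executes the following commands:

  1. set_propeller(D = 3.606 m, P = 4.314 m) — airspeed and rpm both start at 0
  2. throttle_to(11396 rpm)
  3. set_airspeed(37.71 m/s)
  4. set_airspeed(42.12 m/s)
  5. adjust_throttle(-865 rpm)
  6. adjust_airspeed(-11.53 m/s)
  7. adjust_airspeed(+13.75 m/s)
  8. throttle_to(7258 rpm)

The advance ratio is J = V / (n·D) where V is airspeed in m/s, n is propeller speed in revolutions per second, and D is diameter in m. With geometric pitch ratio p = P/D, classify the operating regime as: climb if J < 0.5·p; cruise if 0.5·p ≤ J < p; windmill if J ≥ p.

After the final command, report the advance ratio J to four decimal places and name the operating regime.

set_propeller: D = 3.606 m, P = 4.314 m (p = P/D = 1.196339); state ← (V=0, rpm=0)
throttle_to(11396): rpm ← 11396
set_airspeed(37.71): V ← 37.71 m/s
set_airspeed(42.12): V ← 42.12 m/s
adjust_throttle(-865): rpm ← 11396 -865 = 10531
adjust_airspeed(-11.53): V ← 42.12 -11.53 = 30.59 m/s
adjust_airspeed(+13.75): V ← 30.59 +13.75 = 44.34 m/s
throttle_to(7258): rpm ← 7258
final state: V = 44.34 m/s, rpm = 7258 → n = rpm/60 = 120.966667 rev/s
J = V / (n·D) = 44.34 / (120.966667 × 3.606) = 0.101649
regime bands: climb J<0.5982 | cruise [0.5982, 1.1963) | windmill J≥1.1963
J = 0.1016 → climb

J = 0.1016, regime = climb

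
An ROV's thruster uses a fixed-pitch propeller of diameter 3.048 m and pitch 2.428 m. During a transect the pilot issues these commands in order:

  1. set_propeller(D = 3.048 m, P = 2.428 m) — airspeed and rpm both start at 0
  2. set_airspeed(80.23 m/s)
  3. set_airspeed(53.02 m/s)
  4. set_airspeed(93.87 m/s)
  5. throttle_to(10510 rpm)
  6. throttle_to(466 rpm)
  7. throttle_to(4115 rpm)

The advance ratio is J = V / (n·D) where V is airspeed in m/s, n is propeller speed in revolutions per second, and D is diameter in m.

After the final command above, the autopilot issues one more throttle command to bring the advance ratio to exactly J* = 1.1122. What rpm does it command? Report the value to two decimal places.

rpm = 1661.42

set_propeller: D = 3.048 m, P = 2.428 m (p = P/D = 0.796588); state ← (V=0, rpm=0)
set_airspeed(80.23): V ← 80.23 m/s
set_airspeed(53.02): V ← 53.02 m/s
set_airspeed(93.87): V ← 93.87 m/s
throttle_to(10510): rpm ← 10510
throttle_to(466): rpm ← 466
throttle_to(4115): rpm ← 4115
final state: V = 93.87 m/s, rpm = 4115 → n = rpm/60 = 68.583333 rev/s
target J* = 1.1122; solve J* = V/(n·D) for n: n = V/(J*·D) = 93.87/(1.1122 × 3.048) = 27.690383 rev/s
rpm = 60·n = 1661.422987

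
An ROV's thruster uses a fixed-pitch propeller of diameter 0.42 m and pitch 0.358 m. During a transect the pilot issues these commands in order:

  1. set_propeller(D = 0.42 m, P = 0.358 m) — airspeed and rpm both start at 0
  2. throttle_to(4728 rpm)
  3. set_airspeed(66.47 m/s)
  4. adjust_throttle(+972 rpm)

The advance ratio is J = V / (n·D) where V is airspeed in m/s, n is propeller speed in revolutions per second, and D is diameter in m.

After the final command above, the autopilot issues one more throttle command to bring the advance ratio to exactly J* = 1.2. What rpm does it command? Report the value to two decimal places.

set_propeller: D = 0.42 m, P = 0.358 m (p = P/D = 0.852381); state ← (V=0, rpm=0)
throttle_to(4728): rpm ← 4728
set_airspeed(66.47): V ← 66.47 m/s
adjust_throttle(+972): rpm ← 4728 +972 = 5700
final state: V = 66.47 m/s, rpm = 5700 → n = rpm/60 = 95.000000 rev/s
target J* = 1.2; solve J* = V/(n·D) for n: n = V/(J*·D) = 66.47/(1.2 × 0.42) = 131.884921 rev/s
rpm = 60·n = 7913.095238

rpm = 7913.10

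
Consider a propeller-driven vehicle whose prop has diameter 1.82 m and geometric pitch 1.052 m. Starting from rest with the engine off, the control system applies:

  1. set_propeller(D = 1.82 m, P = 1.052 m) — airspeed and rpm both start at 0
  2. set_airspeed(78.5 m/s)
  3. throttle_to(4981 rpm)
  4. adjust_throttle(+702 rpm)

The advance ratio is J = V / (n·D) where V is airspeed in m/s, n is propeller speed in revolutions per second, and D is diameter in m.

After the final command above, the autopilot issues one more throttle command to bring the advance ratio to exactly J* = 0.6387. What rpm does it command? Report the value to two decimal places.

set_propeller: D = 1.82 m, P = 1.052 m (p = P/D = 0.578022); state ← (V=0, rpm=0)
set_airspeed(78.5): V ← 78.5 m/s
throttle_to(4981): rpm ← 4981
adjust_throttle(+702): rpm ← 4981 +702 = 5683
final state: V = 78.5 m/s, rpm = 5683 → n = rpm/60 = 94.716667 rev/s
target J* = 0.6387; solve J* = V/(n·D) for n: n = V/(J*·D) = 78.5/(0.6387 × 1.82) = 67.530716 rev/s
rpm = 60·n = 4051.842943

rpm = 4051.84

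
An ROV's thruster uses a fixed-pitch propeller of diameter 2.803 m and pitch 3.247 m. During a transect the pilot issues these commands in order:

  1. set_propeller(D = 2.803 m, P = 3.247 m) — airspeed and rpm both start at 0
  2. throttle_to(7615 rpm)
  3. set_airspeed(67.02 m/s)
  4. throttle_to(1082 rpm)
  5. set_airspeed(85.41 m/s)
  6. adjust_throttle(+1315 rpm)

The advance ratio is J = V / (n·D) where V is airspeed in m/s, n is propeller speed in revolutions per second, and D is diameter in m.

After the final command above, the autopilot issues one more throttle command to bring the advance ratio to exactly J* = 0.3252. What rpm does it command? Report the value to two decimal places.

set_propeller: D = 2.803 m, P = 3.247 m (p = P/D = 1.158402); state ← (V=0, rpm=0)
throttle_to(7615): rpm ← 7615
set_airspeed(67.02): V ← 67.02 m/s
throttle_to(1082): rpm ← 1082
set_airspeed(85.41): V ← 85.41 m/s
adjust_throttle(+1315): rpm ← 1082 +1315 = 2397
final state: V = 85.41 m/s, rpm = 2397 → n = rpm/60 = 39.950000 rev/s
target J* = 0.3252; solve J* = V/(n·D) for n: n = V/(J*·D) = 85.41/(0.3252 × 2.803) = 93.699028 rev/s
rpm = 60·n = 5621.941699

rpm = 5621.94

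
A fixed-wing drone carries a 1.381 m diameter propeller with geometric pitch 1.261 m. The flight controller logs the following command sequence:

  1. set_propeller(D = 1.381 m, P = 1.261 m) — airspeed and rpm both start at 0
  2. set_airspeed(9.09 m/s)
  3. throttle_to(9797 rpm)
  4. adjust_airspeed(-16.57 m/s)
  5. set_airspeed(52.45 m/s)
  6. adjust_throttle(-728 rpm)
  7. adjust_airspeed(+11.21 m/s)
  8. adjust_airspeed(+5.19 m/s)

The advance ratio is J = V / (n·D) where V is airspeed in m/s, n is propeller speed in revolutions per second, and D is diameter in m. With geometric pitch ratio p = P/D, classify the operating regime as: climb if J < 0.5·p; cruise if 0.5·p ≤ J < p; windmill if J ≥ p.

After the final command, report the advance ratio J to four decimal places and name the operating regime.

set_propeller: D = 1.381 m, P = 1.261 m (p = P/D = 0.913106); state ← (V=0, rpm=0)
set_airspeed(9.09): V ← 9.09 m/s
throttle_to(9797): rpm ← 9797
adjust_airspeed(-16.57): V ← 9.09 -16.57 = -7.48 m/s
set_airspeed(52.45): V ← 52.45 m/s
adjust_throttle(-728): rpm ← 9797 -728 = 9069
adjust_airspeed(+11.21): V ← 52.45 +11.21 = 63.66 m/s
adjust_airspeed(+5.19): V ← 63.66 +5.19 = 68.85 m/s
final state: V = 68.85 m/s, rpm = 9069 → n = rpm/60 = 151.150000 rev/s
J = V / (n·D) = 68.85 / (151.150000 × 1.381) = 0.329839
regime bands: climb J<0.4566 | cruise [0.4566, 0.9131) | windmill J≥0.9131
J = 0.3298 → climb

J = 0.3298, regime = climb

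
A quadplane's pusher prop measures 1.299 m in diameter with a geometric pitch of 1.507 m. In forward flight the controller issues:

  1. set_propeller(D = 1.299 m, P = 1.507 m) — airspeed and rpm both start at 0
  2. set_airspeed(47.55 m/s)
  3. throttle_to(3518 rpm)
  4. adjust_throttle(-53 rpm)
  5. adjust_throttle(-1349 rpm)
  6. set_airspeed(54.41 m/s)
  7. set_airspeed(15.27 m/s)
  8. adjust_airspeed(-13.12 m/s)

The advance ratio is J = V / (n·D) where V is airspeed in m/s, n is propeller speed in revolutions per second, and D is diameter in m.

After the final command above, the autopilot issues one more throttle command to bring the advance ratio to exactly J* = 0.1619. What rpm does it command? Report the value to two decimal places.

rpm = 613.39

set_propeller: D = 1.299 m, P = 1.507 m (p = P/D = 1.160123); state ← (V=0, rpm=0)
set_airspeed(47.55): V ← 47.55 m/s
throttle_to(3518): rpm ← 3518
adjust_throttle(-53): rpm ← 3518 -53 = 3465
adjust_throttle(-1349): rpm ← 3465 -1349 = 2116
set_airspeed(54.41): V ← 54.41 m/s
set_airspeed(15.27): V ← 15.27 m/s
adjust_airspeed(-13.12): V ← 15.27 -13.12 = 2.15 m/s
final state: V = 2.15 m/s, rpm = 2116 → n = rpm/60 = 35.266667 rev/s
target J* = 0.1619; solve J* = V/(n·D) for n: n = V/(J*·D) = 2.15/(0.1619 × 1.299) = 10.223096 rev/s
rpm = 60·n = 613.385790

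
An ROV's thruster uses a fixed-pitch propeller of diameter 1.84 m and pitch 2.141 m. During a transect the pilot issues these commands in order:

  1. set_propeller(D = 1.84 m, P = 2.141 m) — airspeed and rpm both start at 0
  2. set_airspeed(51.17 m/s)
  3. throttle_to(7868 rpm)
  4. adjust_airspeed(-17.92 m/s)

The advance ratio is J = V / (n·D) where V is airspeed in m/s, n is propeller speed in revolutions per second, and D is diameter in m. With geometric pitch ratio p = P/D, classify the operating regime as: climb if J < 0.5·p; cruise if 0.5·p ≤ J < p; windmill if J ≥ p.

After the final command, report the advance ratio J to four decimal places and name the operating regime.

set_propeller: D = 1.84 m, P = 2.141 m (p = P/D = 1.163587); state ← (V=0, rpm=0)
set_airspeed(51.17): V ← 51.17 m/s
throttle_to(7868): rpm ← 7868
adjust_airspeed(-17.92): V ← 51.17 -17.92 = 33.25 m/s
final state: V = 33.25 m/s, rpm = 7868 → n = rpm/60 = 131.133333 rev/s
J = V / (n·D) = 33.25 / (131.133333 × 1.84) = 0.137804
regime bands: climb J<0.5818 | cruise [0.5818, 1.1636) | windmill J≥1.1636
J = 0.1378 → climb

J = 0.1378, regime = climb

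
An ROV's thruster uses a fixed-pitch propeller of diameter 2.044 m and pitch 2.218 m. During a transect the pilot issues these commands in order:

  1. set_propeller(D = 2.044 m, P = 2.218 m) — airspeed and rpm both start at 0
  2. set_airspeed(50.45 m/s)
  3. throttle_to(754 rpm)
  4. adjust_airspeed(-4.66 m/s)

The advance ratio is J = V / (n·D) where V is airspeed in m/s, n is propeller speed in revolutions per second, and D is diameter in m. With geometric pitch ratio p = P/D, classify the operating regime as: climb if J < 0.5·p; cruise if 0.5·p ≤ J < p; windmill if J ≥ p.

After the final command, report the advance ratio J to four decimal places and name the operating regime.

J = 1.7827, regime = windmill

set_propeller: D = 2.044 m, P = 2.218 m (p = P/D = 1.085127); state ← (V=0, rpm=0)
set_airspeed(50.45): V ← 50.45 m/s
throttle_to(754): rpm ← 754
adjust_airspeed(-4.66): V ← 50.45 -4.66 = 45.79 m/s
final state: V = 45.79 m/s, rpm = 754 → n = rpm/60 = 12.566667 rev/s
J = V / (n·D) = 45.79 / (12.566667 × 2.044) = 1.782665
regime bands: climb J<0.5426 | cruise [0.5426, 1.0851) | windmill J≥1.0851
J = 1.7827 → windmill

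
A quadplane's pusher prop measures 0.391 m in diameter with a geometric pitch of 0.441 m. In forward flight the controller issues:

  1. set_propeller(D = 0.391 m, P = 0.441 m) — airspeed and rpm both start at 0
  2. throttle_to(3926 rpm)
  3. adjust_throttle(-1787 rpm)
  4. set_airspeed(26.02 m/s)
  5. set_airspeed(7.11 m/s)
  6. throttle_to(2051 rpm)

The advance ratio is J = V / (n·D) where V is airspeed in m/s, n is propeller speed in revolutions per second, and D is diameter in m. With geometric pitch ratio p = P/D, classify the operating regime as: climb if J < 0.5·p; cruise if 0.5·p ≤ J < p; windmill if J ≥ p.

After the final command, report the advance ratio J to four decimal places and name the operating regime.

set_propeller: D = 0.391 m, P = 0.441 m (p = P/D = 1.127877); state ← (V=0, rpm=0)
throttle_to(3926): rpm ← 3926
adjust_throttle(-1787): rpm ← 3926 -1787 = 2139
set_airspeed(26.02): V ← 26.02 m/s
set_airspeed(7.11): V ← 7.11 m/s
throttle_to(2051): rpm ← 2051
final state: V = 7.11 m/s, rpm = 2051 → n = rpm/60 = 34.183333 rev/s
J = V / (n·D) = 7.11 / (34.183333 × 0.391) = 0.531959
regime bands: climb J<0.5639 | cruise [0.5639, 1.1279) | windmill J≥1.1279
J = 0.5320 → climb

J = 0.5320, regime = climb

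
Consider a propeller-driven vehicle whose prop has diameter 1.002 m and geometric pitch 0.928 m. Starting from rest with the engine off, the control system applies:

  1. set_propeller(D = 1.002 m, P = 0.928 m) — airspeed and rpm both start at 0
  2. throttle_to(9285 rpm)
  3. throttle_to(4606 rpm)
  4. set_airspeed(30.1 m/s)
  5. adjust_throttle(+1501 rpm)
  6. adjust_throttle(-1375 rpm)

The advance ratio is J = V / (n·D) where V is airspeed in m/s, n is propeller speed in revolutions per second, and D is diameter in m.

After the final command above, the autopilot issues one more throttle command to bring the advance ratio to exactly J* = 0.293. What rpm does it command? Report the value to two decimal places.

rpm = 6151.52

set_propeller: D = 1.002 m, P = 0.928 m (p = P/D = 0.926148); state ← (V=0, rpm=0)
throttle_to(9285): rpm ← 9285
throttle_to(4606): rpm ← 4606
set_airspeed(30.1): V ← 30.1 m/s
adjust_throttle(+1501): rpm ← 4606 +1501 = 6107
adjust_throttle(-1375): rpm ← 6107 -1375 = 4732
final state: V = 30.1 m/s, rpm = 4732 → n = rpm/60 = 78.866667 rev/s
target J* = 0.293; solve J* = V/(n·D) for n: n = V/(J*·D) = 30.1/(0.293 × 1.002) = 102.525325 rev/s
rpm = 60·n = 6151.519487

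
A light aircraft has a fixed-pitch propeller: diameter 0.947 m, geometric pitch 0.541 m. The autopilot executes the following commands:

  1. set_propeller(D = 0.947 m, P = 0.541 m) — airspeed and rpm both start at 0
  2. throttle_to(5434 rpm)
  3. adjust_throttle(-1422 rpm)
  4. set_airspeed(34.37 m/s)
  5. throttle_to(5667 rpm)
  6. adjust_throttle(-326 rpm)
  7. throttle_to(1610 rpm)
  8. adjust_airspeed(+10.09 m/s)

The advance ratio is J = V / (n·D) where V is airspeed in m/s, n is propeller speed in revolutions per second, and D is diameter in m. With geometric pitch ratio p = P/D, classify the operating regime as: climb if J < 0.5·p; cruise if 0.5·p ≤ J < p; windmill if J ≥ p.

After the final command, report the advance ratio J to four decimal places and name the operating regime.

J = 1.7496, regime = windmill

set_propeller: D = 0.947 m, P = 0.541 m (p = P/D = 0.571278); state ← (V=0, rpm=0)
throttle_to(5434): rpm ← 5434
adjust_throttle(-1422): rpm ← 5434 -1422 = 4012
set_airspeed(34.37): V ← 34.37 m/s
throttle_to(5667): rpm ← 5667
adjust_throttle(-326): rpm ← 5667 -326 = 5341
throttle_to(1610): rpm ← 1610
adjust_airspeed(+10.09): V ← 34.37 +10.09 = 44.46 m/s
final state: V = 44.46 m/s, rpm = 1610 → n = rpm/60 = 26.833333 rev/s
J = V / (n·D) = 44.46 / (26.833333 × 0.947) = 1.749625
regime bands: climb J<0.2856 | cruise [0.2856, 0.5713) | windmill J≥0.5713
J = 1.7496 → windmill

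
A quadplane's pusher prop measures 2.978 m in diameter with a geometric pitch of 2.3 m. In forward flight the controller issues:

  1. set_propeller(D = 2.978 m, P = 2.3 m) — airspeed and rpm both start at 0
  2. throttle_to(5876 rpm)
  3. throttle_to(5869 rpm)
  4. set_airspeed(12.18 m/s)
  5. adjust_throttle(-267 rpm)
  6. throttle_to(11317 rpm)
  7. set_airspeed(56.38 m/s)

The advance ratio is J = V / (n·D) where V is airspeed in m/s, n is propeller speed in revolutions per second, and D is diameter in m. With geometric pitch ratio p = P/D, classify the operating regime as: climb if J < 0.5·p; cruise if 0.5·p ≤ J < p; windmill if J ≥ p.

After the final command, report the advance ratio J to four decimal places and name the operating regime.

set_propeller: D = 2.978 m, P = 2.3 m (p = P/D = 0.772330); state ← (V=0, rpm=0)
throttle_to(5876): rpm ← 5876
throttle_to(5869): rpm ← 5869
set_airspeed(12.18): V ← 12.18 m/s
adjust_throttle(-267): rpm ← 5869 -267 = 5602
throttle_to(11317): rpm ← 11317
set_airspeed(56.38): V ← 56.38 m/s
final state: V = 56.38 m/s, rpm = 11317 → n = rpm/60 = 188.616667 rev/s
J = V / (n·D) = 56.38 / (188.616667 × 2.978) = 0.100374
regime bands: climb J<0.3862 | cruise [0.3862, 0.7723) | windmill J≥0.7723
J = 0.1004 → climb

J = 0.1004, regime = climb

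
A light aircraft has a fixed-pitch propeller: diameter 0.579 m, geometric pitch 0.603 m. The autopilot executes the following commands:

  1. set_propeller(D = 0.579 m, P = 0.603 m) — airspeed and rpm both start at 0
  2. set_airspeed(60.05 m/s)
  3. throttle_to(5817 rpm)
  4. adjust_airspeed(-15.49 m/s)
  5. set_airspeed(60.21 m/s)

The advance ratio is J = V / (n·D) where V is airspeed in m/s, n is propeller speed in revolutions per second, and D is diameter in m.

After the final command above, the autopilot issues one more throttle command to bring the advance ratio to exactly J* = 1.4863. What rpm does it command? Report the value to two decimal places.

rpm = 4197.93

set_propeller: D = 0.579 m, P = 0.603 m (p = P/D = 1.041451); state ← (V=0, rpm=0)
set_airspeed(60.05): V ← 60.05 m/s
throttle_to(5817): rpm ← 5817
adjust_airspeed(-15.49): V ← 60.05 -15.49 = 44.56 m/s
set_airspeed(60.21): V ← 60.21 m/s
final state: V = 60.21 m/s, rpm = 5817 → n = rpm/60 = 96.950000 rev/s
target J* = 1.4863; solve J* = V/(n·D) for n: n = V/(J*·D) = 60.21/(1.4863 × 0.579) = 69.965443 rev/s
rpm = 60·n = 4197.926555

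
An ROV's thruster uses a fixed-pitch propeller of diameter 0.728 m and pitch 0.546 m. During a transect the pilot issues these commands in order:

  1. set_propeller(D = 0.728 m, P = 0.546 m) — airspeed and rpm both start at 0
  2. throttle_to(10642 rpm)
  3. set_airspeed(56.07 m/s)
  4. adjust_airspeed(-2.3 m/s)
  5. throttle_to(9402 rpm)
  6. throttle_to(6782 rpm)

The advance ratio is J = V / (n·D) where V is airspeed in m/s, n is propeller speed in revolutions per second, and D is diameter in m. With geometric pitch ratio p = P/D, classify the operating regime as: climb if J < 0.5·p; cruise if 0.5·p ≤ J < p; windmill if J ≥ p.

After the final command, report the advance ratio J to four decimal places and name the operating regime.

J = 0.6534, regime = cruise

set_propeller: D = 0.728 m, P = 0.546 m (p = P/D = 0.750000); state ← (V=0, rpm=0)
throttle_to(10642): rpm ← 10642
set_airspeed(56.07): V ← 56.07 m/s
adjust_airspeed(-2.3): V ← 56.07 -2.3 = 53.77 m/s
throttle_to(9402): rpm ← 9402
throttle_to(6782): rpm ← 6782
final state: V = 53.77 m/s, rpm = 6782 → n = rpm/60 = 113.033333 rev/s
J = V / (n·D) = 53.77 / (113.033333 × 0.728) = 0.653435
regime bands: climb J<0.3750 | cruise [0.3750, 0.7500) | windmill J≥0.7500
J = 0.6534 → cruise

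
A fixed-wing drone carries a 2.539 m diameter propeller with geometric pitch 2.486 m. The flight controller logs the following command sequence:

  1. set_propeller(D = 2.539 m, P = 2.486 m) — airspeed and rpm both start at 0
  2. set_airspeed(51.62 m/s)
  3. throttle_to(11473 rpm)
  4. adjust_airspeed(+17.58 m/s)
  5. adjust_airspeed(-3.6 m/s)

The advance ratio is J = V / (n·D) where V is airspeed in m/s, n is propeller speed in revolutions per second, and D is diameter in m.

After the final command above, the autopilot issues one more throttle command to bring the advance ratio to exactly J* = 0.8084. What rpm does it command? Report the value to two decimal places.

set_propeller: D = 2.539 m, P = 2.486 m (p = P/D = 0.979126); state ← (V=0, rpm=0)
set_airspeed(51.62): V ← 51.62 m/s
throttle_to(11473): rpm ← 11473
adjust_airspeed(+17.58): V ← 51.62 +17.58 = 69.2 m/s
adjust_airspeed(-3.6): V ← 69.2 -3.6 = 65.6 m/s
final state: V = 65.6 m/s, rpm = 11473 → n = rpm/60 = 191.216667 rev/s
target J* = 0.8084; solve J* = V/(n·D) for n: n = V/(J*·D) = 65.6/(0.8084 × 2.539) = 31.960593 rev/s
rpm = 60·n = 1917.635602

rpm = 1917.64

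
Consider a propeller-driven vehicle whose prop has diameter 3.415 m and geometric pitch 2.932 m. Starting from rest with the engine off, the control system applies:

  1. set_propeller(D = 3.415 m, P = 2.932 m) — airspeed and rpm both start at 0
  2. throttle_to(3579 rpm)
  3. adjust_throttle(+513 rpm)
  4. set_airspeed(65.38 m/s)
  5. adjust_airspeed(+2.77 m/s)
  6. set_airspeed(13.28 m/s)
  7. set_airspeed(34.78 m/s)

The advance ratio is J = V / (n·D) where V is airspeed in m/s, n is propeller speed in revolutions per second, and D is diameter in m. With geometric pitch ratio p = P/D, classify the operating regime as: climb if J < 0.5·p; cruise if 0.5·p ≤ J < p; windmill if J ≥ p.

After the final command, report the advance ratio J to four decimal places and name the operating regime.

J = 0.1493, regime = climb

set_propeller: D = 3.415 m, P = 2.932 m (p = P/D = 0.858565); state ← (V=0, rpm=0)
throttle_to(3579): rpm ← 3579
adjust_throttle(+513): rpm ← 3579 +513 = 4092
set_airspeed(65.38): V ← 65.38 m/s
adjust_airspeed(+2.77): V ← 65.38 +2.77 = 68.15 m/s
set_airspeed(13.28): V ← 13.28 m/s
set_airspeed(34.78): V ← 34.78 m/s
final state: V = 34.78 m/s, rpm = 4092 → n = rpm/60 = 68.200000 rev/s
J = V / (n·D) = 34.78 / (68.200000 × 3.415) = 0.149333
regime bands: climb J<0.4293 | cruise [0.4293, 0.8586) | windmill J≥0.8586
J = 0.1493 → climb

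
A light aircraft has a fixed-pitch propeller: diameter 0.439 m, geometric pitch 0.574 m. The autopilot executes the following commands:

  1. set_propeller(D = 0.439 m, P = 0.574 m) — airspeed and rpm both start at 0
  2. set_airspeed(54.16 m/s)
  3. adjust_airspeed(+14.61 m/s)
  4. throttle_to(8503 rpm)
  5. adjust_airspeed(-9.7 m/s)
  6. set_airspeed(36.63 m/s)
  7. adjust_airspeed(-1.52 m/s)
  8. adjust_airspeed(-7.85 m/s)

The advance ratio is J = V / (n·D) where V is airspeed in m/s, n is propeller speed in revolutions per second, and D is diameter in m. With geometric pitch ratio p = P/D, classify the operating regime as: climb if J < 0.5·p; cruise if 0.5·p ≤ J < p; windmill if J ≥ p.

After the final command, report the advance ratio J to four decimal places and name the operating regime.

set_propeller: D = 0.439 m, P = 0.574 m (p = P/D = 1.307517); state ← (V=0, rpm=0)
set_airspeed(54.16): V ← 54.16 m/s
adjust_airspeed(+14.61): V ← 54.16 +14.61 = 68.77 m/s
throttle_to(8503): rpm ← 8503
adjust_airspeed(-9.7): V ← 68.77 -9.7 = 59.07 m/s
set_airspeed(36.63): V ← 36.63 m/s
adjust_airspeed(-1.52): V ← 36.63 -1.52 = 35.11 m/s
adjust_airspeed(-7.85): V ← 35.11 -7.85 = 27.26 m/s
final state: V = 27.26 m/s, rpm = 8503 → n = rpm/60 = 141.716667 rev/s
J = V / (n·D) = 27.26 / (141.716667 × 0.439) = 0.438168
regime bands: climb J<0.6538 | cruise [0.6538, 1.3075) | windmill J≥1.3075
J = 0.4382 → climb

J = 0.4382, regime = climb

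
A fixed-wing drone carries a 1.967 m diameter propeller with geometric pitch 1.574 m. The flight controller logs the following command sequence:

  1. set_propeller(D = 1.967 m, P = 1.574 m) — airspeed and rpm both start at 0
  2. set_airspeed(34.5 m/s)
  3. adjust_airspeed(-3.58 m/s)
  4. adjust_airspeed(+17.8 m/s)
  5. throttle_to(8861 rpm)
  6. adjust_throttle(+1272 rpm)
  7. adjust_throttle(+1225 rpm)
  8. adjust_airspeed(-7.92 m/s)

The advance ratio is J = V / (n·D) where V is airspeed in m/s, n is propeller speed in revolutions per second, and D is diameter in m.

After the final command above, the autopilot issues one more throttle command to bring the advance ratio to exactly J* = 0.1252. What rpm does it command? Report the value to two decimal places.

set_propeller: D = 1.967 m, P = 1.574 m (p = P/D = 0.800203); state ← (V=0, rpm=0)
set_airspeed(34.5): V ← 34.5 m/s
adjust_airspeed(-3.58): V ← 34.5 -3.58 = 30.92 m/s
adjust_airspeed(+17.8): V ← 30.92 +17.8 = 48.72 m/s
throttle_to(8861): rpm ← 8861
adjust_throttle(+1272): rpm ← 8861 +1272 = 10133
adjust_throttle(+1225): rpm ← 10133 +1225 = 11358
adjust_airspeed(-7.92): V ← 48.72 -7.92 = 40.8 m/s
final state: V = 40.8 m/s, rpm = 11358 → n = rpm/60 = 189.300000 rev/s
target J* = 0.1252; solve J* = V/(n·D) for n: n = V/(J*·D) = 40.8/(0.1252 × 1.967) = 165.672900 rev/s
rpm = 60·n = 9940.373998

rpm = 9940.37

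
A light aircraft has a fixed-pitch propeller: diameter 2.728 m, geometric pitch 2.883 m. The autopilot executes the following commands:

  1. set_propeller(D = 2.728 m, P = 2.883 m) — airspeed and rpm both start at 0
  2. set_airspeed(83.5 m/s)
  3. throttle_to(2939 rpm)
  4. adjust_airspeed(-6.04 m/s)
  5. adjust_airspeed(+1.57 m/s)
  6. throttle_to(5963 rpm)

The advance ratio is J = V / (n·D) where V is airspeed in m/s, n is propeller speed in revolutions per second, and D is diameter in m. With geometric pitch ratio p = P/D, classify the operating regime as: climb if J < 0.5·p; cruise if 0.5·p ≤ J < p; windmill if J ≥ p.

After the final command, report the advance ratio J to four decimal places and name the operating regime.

J = 0.2915, regime = climb

set_propeller: D = 2.728 m, P = 2.883 m (p = P/D = 1.056818); state ← (V=0, rpm=0)
set_airspeed(83.5): V ← 83.5 m/s
throttle_to(2939): rpm ← 2939
adjust_airspeed(-6.04): V ← 83.5 -6.04 = 77.46 m/s
adjust_airspeed(+1.57): V ← 77.46 +1.57 = 79.03 m/s
throttle_to(5963): rpm ← 5963
final state: V = 79.03 m/s, rpm = 5963 → n = rpm/60 = 99.383333 rev/s
J = V / (n·D) = 79.03 / (99.383333 × 2.728) = 0.291497
regime bands: climb J<0.5284 | cruise [0.5284, 1.0568) | windmill J≥1.0568
J = 0.2915 → climb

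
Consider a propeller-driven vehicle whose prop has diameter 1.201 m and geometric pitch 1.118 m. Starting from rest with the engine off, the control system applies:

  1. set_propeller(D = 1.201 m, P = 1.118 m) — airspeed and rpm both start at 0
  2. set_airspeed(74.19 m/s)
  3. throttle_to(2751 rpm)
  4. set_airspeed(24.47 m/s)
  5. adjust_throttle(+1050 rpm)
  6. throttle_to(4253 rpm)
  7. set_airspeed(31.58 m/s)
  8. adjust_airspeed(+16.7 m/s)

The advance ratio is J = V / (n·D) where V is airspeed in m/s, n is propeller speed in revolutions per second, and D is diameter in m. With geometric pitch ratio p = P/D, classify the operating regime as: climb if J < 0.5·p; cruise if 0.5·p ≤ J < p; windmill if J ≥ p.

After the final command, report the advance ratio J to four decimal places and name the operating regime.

set_propeller: D = 1.201 m, P = 1.118 m (p = P/D = 0.930891); state ← (V=0, rpm=0)
set_airspeed(74.19): V ← 74.19 m/s
throttle_to(2751): rpm ← 2751
set_airspeed(24.47): V ← 24.47 m/s
adjust_throttle(+1050): rpm ← 2751 +1050 = 3801
throttle_to(4253): rpm ← 4253
set_airspeed(31.58): V ← 31.58 m/s
adjust_airspeed(+16.7): V ← 31.58 +16.7 = 48.28 m/s
final state: V = 48.28 m/s, rpm = 4253 → n = rpm/60 = 70.883333 rev/s
J = V / (n·D) = 48.28 / (70.883333 × 1.201) = 0.567127
regime bands: climb J<0.4654 | cruise [0.4654, 0.9309) | windmill J≥0.9309
J = 0.5671 → cruise

J = 0.5671, regime = cruise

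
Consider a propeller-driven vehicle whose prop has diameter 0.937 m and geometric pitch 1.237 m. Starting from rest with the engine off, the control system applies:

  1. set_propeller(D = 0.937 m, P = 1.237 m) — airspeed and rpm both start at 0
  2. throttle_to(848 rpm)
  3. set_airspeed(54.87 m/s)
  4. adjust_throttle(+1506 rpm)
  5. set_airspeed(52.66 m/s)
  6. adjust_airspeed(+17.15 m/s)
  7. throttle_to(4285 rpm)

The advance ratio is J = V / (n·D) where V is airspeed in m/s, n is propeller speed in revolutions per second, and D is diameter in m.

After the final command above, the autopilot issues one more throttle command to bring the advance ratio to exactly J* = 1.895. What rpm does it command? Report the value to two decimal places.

set_propeller: D = 0.937 m, P = 1.237 m (p = P/D = 1.320171); state ← (V=0, rpm=0)
throttle_to(848): rpm ← 848
set_airspeed(54.87): V ← 54.87 m/s
adjust_throttle(+1506): rpm ← 848 +1506 = 2354
set_airspeed(52.66): V ← 52.66 m/s
adjust_airspeed(+17.15): V ← 52.66 +17.15 = 69.81 m/s
throttle_to(4285): rpm ← 4285
final state: V = 69.81 m/s, rpm = 4285 → n = rpm/60 = 71.416667 rev/s
target J* = 1.895; solve J* = V/(n·D) for n: n = V/(J*·D) = 69.81/(1.895 × 0.937) = 39.315955 rev/s
rpm = 60·n = 2358.957319

rpm = 2358.96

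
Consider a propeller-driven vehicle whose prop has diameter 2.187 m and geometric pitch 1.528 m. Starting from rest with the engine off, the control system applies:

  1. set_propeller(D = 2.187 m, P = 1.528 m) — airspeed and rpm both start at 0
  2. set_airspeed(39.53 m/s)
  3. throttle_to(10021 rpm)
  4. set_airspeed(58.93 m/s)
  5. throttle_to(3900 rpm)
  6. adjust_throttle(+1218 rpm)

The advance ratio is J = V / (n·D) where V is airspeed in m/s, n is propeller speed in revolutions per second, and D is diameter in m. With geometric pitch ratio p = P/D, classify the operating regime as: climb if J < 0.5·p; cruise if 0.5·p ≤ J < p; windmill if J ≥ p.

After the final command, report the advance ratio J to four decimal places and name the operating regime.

set_propeller: D = 2.187 m, P = 1.528 m (p = P/D = 0.698674); state ← (V=0, rpm=0)
set_airspeed(39.53): V ← 39.53 m/s
throttle_to(10021): rpm ← 10021
set_airspeed(58.93): V ← 58.93 m/s
throttle_to(3900): rpm ← 3900
adjust_throttle(+1218): rpm ← 3900 +1218 = 5118
final state: V = 58.93 m/s, rpm = 5118 → n = rpm/60 = 85.300000 rev/s
J = V / (n·D) = 58.93 / (85.300000 × 2.187) = 0.315892
regime bands: climb J<0.3493 | cruise [0.3493, 0.6987) | windmill J≥0.6987
J = 0.3159 → climb

J = 0.3159, regime = climb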